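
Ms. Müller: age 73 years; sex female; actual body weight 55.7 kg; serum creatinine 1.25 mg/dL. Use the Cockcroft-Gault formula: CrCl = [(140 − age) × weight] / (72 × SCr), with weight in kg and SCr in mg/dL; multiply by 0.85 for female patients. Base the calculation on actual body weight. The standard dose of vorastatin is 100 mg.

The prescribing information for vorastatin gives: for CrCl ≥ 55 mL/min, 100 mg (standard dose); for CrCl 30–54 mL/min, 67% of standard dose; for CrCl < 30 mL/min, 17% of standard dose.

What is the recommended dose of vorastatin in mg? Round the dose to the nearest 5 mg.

CrCl = (140 − 73) × 55.7 / (72 × 1.25) × 0.85 = 3731.9 / 90.00 × 0.85 ≈ 35.2 mL/min
CrCl ≈ 35 mL/min → bracket 30–54 mL/min.
67% of 100 mg = 67 mg → 65 mg

65 mg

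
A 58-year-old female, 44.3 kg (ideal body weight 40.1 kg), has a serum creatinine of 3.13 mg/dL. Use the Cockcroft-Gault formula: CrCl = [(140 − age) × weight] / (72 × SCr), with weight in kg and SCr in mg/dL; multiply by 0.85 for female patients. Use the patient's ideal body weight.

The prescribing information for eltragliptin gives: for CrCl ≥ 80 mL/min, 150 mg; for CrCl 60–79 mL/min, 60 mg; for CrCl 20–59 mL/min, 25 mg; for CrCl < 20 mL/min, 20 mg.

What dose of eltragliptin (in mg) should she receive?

CrCl = (140 − 58) × 40.1 / (72 × 3.13) × 0.85 = 3288.2 / 225.36 × 0.85 ≈ 12.4 mL/min
CrCl ≈ 12 mL/min → bracket < 20 mL/min.
Dose for this bracket: 20 mg.

20 mg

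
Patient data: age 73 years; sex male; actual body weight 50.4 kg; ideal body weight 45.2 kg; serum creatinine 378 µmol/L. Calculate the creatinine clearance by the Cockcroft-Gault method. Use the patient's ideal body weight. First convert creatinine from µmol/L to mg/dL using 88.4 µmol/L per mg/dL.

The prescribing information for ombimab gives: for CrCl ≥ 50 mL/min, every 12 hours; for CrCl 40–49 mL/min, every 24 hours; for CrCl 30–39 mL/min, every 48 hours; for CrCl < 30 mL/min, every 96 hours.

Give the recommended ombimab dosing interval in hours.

SCr = 378 / 88.4 = 4.276 mg/dL
CrCl = (140 − 73) × 45.2 / (72 × 4.276) = 3028.4 / 307.87 ≈ 9.8 mL/min
CrCl ≈ 10 mL/min → bracket < 30 mL/min → every 96 hours.

every 96 hours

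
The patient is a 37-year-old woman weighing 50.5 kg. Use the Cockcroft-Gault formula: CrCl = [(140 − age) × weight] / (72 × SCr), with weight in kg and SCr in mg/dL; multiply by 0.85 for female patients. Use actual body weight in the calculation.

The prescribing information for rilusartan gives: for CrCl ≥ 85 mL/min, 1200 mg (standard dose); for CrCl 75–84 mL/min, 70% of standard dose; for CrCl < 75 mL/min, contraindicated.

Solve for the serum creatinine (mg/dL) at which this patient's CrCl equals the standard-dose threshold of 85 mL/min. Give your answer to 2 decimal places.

Standard dose requires CrCl ≥ 85 mL/min.
Set (140 − 37) × 50.5 × 0.85 / (72 × SCr) = 85
SCr = (140 − 37) × 50.5 × 0.85 / (72 × 85) = 0.722 mg/dL

0.72 mg/dL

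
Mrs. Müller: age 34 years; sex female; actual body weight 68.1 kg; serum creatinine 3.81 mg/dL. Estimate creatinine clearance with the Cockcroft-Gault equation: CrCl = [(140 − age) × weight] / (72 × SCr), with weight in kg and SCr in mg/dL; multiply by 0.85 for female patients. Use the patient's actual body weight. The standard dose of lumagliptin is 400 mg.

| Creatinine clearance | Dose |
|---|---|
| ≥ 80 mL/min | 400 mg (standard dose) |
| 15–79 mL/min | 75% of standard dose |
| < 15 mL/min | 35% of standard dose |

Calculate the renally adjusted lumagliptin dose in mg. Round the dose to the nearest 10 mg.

CrCl = (140 − 34) × 68.1 / (72 × 3.81) × 0.85 = 7218.6 / 274.32 × 0.85 ≈ 22.4 mL/min
CrCl ≈ 22 mL/min → bracket 15–79 mL/min.
75% of 400 mg = 300 mg

300 mg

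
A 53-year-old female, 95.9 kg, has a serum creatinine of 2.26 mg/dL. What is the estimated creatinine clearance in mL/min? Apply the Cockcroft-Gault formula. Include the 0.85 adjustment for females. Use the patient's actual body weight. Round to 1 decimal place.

43.6 mL/min

CrCl = (140 − 53) × 95.9 / (72 × 2.26) × 0.85 = 8343.3 / 162.72 × 0.85 ≈ 43.6 mL/min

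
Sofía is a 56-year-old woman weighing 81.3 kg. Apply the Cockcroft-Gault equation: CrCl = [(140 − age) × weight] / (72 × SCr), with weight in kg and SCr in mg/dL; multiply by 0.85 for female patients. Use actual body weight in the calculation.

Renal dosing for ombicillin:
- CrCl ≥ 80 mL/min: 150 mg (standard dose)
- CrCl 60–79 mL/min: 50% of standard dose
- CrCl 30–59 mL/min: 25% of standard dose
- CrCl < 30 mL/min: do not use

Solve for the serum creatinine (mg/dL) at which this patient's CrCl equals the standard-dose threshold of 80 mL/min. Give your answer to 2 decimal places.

1.01 mg/dL

Standard dose requires CrCl ≥ 80 mL/min.
Set (140 − 56) × 81.3 × 0.85 / (72 × SCr) = 80
SCr = (140 − 56) × 81.3 × 0.85 / (72 × 80) = 1.008 mg/dL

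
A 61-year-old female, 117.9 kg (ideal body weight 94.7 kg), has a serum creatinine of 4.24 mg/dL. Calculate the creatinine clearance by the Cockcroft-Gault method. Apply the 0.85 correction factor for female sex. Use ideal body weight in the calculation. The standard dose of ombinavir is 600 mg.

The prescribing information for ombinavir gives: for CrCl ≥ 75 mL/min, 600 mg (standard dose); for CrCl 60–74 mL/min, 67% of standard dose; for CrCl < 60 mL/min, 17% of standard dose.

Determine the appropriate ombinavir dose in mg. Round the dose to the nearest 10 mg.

CrCl = (140 − 61) × 94.7 / (72 × 4.24) × 0.85 = 7481.3 / 305.28 × 0.85 ≈ 20.8 mL/min
CrCl ≈ 21 mL/min → bracket < 60 mL/min.
17% of 600 mg = 102 mg → 100 mg

100 mg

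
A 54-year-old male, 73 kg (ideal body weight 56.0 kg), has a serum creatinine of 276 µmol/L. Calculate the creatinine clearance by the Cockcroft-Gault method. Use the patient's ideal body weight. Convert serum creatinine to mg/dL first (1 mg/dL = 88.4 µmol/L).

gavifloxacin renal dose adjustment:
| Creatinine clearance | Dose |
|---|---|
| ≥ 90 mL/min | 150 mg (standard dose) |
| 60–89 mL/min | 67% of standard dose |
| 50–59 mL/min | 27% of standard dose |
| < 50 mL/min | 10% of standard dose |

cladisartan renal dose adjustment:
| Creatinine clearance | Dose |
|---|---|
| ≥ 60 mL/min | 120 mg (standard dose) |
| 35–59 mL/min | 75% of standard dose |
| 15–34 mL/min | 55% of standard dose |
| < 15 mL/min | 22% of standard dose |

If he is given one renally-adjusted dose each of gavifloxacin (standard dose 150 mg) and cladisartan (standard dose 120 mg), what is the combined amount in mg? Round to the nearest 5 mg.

SCr = 276 / 88.4 = 3.122 mg/dL
CrCl = (140 − 54) × 56 / (72 × 3.122) = 4816.0 / 224.78 ≈ 21.4 mL/min
CrCl ≈ 21 mL/min.
gavifloxacin: < 50 mL/min → 10% of 150 mg = 15 mg.
cladisartan: 15–34 mL/min → 55% of 120 mg = 66 mg.
Total = 15 + 66 = 81 mg.

80 mg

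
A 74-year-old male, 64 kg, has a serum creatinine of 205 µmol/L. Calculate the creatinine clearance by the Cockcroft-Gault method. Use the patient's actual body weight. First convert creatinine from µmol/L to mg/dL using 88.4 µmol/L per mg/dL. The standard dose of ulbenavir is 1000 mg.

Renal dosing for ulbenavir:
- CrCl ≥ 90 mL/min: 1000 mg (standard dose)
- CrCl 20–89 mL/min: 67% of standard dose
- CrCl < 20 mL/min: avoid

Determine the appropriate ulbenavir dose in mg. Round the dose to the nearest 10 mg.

SCr = 205 / 88.4 = 2.319 mg/dL
CrCl = (140 − 74) × 64 / (72 × 2.319) = 4224.0 / 166.97 ≈ 25.3 mL/min
CrCl ≈ 25 mL/min → bracket 20–89 mL/min.
67% of 1000 mg = 670 mg

670 mg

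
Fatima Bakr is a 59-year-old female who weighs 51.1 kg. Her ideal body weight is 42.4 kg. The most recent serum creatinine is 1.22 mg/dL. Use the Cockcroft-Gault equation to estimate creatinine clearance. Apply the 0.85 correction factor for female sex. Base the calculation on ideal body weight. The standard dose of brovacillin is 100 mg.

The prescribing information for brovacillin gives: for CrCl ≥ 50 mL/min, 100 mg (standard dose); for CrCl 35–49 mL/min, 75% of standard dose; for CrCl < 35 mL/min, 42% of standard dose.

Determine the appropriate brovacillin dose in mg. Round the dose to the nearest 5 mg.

40 mg

CrCl = (140 − 59) × 42.4 / (72 × 1.22) × 0.85 = 3434.4 / 87.84 × 0.85 ≈ 33.2 mL/min
CrCl ≈ 33 mL/min → bracket < 35 mL/min.
42% of 100 mg = 42 mg → 40 mg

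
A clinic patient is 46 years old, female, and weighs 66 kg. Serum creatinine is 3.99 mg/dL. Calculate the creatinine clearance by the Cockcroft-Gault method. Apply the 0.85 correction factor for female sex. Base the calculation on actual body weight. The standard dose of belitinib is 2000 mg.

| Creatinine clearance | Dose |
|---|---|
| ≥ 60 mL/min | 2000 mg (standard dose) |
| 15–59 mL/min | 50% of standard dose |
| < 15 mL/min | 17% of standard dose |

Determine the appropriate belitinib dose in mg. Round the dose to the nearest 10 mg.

1000 mg

CrCl = (140 − 46) × 66 / (72 × 3.99) × 0.85 = 6204.0 / 287.28 × 0.85 ≈ 18.4 mL/min
CrCl ≈ 18 mL/min → bracket 15–59 mL/min.
50% of 2000 mg = 1000 mg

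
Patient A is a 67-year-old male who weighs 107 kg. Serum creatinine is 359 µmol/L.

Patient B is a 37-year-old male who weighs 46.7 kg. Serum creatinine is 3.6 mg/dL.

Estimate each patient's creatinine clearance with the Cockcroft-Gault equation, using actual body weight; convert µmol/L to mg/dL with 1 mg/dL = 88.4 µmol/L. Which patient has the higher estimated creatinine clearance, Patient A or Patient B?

Patient A: SCr = 359 / 88.4 = 4.061 mg/dL
Patient A: CrCl = (140 − 67) × 107 / (72 × 4.061) = 7811.0 / 292.39 ≈ 26.7 mL/min
Patient B: CrCl = (140 − 37) × 46.7 / (72 × 3.6) = 4810.1 / 259.20 ≈ 18.6 mL/min
26.7 vs 18.6 mL/min → Patient A is higher.

Patient A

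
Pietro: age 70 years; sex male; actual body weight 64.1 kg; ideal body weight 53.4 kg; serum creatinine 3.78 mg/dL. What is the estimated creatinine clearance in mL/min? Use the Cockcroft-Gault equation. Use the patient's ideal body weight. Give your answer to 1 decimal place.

13.7 mL/min

CrCl = (140 − 70) × 53.4 / (72 × 3.78) = 3738.0 / 272.16 ≈ 13.7 mL/min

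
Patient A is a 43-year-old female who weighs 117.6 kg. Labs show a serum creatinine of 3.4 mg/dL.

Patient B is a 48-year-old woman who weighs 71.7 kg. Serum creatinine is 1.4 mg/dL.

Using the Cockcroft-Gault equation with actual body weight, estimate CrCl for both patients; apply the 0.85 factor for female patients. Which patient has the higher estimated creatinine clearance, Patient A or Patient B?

Patient B

Patient A: CrCl = (140 − 43) × 117.6 / (72 × 3.4) × 0.85 = 11407.2 / 244.80 × 0.85 ≈ 39.6 mL/min
Patient B: CrCl = (140 − 48) × 71.7 / (72 × 1.4) × 0.85 = 6596.4 / 100.80 × 0.85 ≈ 55.6 mL/min
39.6 vs 55.6 mL/min → Patient B is higher.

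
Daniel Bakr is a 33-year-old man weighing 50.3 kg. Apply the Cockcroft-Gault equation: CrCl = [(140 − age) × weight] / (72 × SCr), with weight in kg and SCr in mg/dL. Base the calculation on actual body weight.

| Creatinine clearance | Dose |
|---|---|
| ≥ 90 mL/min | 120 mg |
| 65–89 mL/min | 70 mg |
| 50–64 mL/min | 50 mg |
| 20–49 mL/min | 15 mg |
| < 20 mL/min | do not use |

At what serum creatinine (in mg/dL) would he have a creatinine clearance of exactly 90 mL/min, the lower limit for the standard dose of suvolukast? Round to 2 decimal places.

Standard dose requires CrCl ≥ 90 mL/min.
Set (140 − 33) × 50.3 / (72 × SCr) = 90
SCr = (140 − 33) × 50.3 / (72 × 90) = 0.831 mg/dL

0.83 mg/dL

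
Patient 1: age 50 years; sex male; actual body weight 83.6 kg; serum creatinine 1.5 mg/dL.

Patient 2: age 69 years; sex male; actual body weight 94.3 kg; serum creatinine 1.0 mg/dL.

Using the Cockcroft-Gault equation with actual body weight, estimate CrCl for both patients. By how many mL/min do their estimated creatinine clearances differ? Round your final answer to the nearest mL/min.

Patient 1: CrCl = (140 − 50) × 83.6 / (72 × 1.5) = 7524.0 / 108.00 ≈ 69.7 mL/min
Patient 2: CrCl = (140 − 69) × 94.3 / (72 × 1) = 6695.3 / 72.00 ≈ 93.0 mL/min
|69.7 − 93.0| = 23.3 mL/min

23 mL/min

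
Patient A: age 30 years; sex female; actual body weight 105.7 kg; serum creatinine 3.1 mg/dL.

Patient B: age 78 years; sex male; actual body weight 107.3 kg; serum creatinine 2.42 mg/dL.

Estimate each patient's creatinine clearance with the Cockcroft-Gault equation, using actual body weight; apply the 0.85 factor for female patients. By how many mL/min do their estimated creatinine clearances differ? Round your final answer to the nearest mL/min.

Patient A: CrCl = (140 − 30) × 105.7 / (72 × 3.1) × 0.85 = 11627.0 / 223.20 × 0.85 ≈ 44.3 mL/min
Patient B: CrCl = (140 − 78) × 107.3 / (72 × 2.42) = 6652.6 / 174.24 ≈ 38.2 mL/min
|44.3 − 38.2| = 6.1 mL/min

6 mL/min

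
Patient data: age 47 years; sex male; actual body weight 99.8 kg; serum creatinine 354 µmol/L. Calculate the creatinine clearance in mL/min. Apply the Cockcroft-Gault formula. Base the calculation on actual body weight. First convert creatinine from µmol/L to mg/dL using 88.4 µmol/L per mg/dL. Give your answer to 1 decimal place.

SCr = 354 / 88.4 = 4.005 mg/dL
CrCl = (140 − 47) × 99.8 / (72 × 4.005) = 9281.4 / 288.36 ≈ 32.2 mL/min

32.2 mL/min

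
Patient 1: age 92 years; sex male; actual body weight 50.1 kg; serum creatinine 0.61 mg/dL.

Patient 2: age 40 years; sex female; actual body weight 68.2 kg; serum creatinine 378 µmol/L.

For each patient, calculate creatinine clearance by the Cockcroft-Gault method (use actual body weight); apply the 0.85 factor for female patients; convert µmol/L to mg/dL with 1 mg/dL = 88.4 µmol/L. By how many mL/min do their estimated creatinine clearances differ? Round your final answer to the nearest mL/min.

Patient 1: CrCl = (140 − 92) × 50.1 / (72 × 0.61) = 2404.8 / 43.92 ≈ 54.8 mL/min
Patient 2: SCr = 378 / 88.4 = 4.276 mg/dL
Patient 2: CrCl = (140 − 40) × 68.2 / (72 × 4.276) × 0.85 = 6820.0 / 307.87 × 0.85 ≈ 18.8 mL/min
|54.8 − 18.8| = 36.0 mL/min

36 mL/min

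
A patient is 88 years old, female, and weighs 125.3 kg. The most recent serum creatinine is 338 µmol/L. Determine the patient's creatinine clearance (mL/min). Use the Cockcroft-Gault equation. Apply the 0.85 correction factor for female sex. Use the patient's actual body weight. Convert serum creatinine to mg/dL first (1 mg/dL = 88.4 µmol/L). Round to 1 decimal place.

20.1 mL/min

SCr = 338 / 88.4 = 3.824 mg/dL
CrCl = (140 − 88) × 125.3 / (72 × 3.824) × 0.85 = 6515.6 / 275.33 × 0.85 ≈ 20.1 mL/min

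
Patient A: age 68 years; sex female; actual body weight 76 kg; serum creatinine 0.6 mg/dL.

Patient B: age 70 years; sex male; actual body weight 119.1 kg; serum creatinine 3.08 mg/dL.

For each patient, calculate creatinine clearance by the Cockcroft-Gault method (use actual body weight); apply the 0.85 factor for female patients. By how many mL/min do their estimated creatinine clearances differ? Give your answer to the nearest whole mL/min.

Patient A: CrCl = (140 − 68) × 76 / (72 × 0.6) × 0.85 = 5472.0 / 43.20 × 0.85 ≈ 107.7 mL/min
Patient B: CrCl = (140 − 70) × 119.1 / (72 × 3.08) = 8337.0 / 221.76 ≈ 37.6 mL/min
|107.7 − 37.6| = 70.1 mL/min

70 mL/min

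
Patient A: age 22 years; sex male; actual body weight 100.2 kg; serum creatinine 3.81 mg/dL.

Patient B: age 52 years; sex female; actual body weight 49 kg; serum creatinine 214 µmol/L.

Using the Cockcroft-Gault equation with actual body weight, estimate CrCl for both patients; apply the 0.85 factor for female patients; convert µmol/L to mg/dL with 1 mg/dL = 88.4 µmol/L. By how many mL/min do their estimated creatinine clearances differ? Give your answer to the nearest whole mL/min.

22 mL/min

Patient A: CrCl = (140 − 22) × 100.2 / (72 × 3.81) = 11823.6 / 274.32 ≈ 43.1 mL/min
Patient B: SCr = 214 / 88.4 = 2.421 mg/dL
Patient B: CrCl = (140 − 52) × 49 / (72 × 2.421) × 0.85 = 4312.0 / 174.31 × 0.85 ≈ 21.0 mL/min
|43.1 − 21.0| = 22.1 mL/min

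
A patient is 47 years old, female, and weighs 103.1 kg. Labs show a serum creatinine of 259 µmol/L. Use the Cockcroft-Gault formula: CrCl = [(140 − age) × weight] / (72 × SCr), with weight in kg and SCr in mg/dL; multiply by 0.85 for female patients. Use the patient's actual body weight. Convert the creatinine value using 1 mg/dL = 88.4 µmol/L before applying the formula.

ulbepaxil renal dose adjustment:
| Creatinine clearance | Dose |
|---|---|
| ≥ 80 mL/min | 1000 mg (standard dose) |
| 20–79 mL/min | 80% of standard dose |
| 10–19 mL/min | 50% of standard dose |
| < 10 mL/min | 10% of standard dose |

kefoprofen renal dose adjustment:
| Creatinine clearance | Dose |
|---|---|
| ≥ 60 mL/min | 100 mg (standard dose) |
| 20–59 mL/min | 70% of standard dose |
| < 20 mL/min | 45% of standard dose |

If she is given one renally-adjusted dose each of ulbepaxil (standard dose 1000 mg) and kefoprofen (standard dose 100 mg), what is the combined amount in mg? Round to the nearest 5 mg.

870 mg

SCr = 259 / 88.4 = 2.93 mg/dL
CrCl = (140 − 47) × 103.1 / (72 × 2.93) × 0.85 = 9588.3 / 210.96 × 0.85 ≈ 38.6 mL/min
CrCl ≈ 39 mL/min.
ulbepaxil: 20–79 mL/min → 80% of 1000 mg = 800 mg.
kefoprofen: 20–59 mL/min → 70% of 100 mg = 70 mg.
Total = 800 + 70 = 870 mg.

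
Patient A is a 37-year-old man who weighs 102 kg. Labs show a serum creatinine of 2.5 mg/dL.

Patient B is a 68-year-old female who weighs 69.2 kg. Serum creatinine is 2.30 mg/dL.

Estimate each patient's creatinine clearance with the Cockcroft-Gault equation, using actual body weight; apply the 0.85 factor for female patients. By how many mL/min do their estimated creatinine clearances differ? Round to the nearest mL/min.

33 mL/min

Patient A: CrCl = (140 − 37) × 102 / (72 × 2.5) = 10506.0 / 180.00 ≈ 58.4 mL/min
Patient B: CrCl = (140 − 68) × 69.2 / (72 × 2.3) × 0.85 = 4982.4 / 165.60 × 0.85 ≈ 25.6 mL/min
|58.4 − 25.6| = 32.8 mL/min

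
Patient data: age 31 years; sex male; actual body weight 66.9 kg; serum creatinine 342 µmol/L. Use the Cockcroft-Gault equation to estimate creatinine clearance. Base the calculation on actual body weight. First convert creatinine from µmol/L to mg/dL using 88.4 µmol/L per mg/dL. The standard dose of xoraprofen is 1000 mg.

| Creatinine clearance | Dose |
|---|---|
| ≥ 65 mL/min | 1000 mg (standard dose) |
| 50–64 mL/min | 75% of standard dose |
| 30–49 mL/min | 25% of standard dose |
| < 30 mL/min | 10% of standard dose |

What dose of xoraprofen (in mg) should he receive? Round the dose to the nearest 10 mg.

SCr = 342 / 88.4 = 3.869 mg/dL
CrCl = (140 − 31) × 66.9 / (72 × 3.869) = 7292.1 / 278.57 ≈ 26.2 mL/min
CrCl ≈ 26 mL/min → bracket < 30 mL/min.
10% of 1000 mg = 100 mg

100 mg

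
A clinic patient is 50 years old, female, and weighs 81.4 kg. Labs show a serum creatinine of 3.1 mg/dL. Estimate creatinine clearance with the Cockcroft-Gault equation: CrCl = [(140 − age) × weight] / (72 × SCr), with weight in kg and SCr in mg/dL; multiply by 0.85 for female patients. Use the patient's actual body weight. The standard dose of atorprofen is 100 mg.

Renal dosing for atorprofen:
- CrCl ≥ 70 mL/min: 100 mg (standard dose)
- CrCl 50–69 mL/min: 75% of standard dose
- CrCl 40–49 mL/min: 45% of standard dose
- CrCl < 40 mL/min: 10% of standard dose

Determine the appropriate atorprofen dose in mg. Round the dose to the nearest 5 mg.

10 mg

CrCl = (140 − 50) × 81.4 / (72 × 3.1) × 0.85 = 7326.0 / 223.20 × 0.85 ≈ 27.9 mL/min
CrCl ≈ 28 mL/min → bracket < 40 mL/min.
10% of 100 mg = 10 mg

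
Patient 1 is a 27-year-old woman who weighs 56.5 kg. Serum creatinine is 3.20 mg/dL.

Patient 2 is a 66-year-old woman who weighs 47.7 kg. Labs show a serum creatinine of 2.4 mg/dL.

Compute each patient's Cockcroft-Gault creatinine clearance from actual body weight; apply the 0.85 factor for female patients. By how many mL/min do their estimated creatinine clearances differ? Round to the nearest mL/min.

Patient 1: CrCl = (140 − 27) × 56.5 / (72 × 3.2) × 0.85 = 6384.5 / 230.40 × 0.85 ≈ 23.6 mL/min
Patient 2: CrCl = (140 − 66) × 47.7 / (72 × 2.4) × 0.85 = 3529.8 / 172.80 × 0.85 ≈ 17.4 mL/min
|23.6 − 17.4| = 6.2 mL/min

6 mL/min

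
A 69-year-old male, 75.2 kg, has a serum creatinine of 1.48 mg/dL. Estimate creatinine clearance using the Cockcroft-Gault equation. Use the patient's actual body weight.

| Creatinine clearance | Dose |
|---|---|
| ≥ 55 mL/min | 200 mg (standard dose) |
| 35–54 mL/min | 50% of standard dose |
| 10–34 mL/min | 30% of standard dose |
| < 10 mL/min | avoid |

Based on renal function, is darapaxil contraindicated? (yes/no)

no

CrCl = (140 − 69) × 75.2 / (72 × 1.48) = 5339.2 / 106.56 ≈ 50.1 mL/min
CrCl ≈ 50 mL/min, which is ≥ 10 mL/min.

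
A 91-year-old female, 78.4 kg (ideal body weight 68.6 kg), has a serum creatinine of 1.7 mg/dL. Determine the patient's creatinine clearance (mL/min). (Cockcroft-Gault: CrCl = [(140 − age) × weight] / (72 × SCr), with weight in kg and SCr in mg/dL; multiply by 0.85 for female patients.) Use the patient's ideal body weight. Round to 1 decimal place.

CrCl = (140 − 91) × 68.6 / (72 × 1.7) × 0.85 = 3361.4 / 122.40 × 0.85 ≈ 23.3 mL/min

23.3 mL/min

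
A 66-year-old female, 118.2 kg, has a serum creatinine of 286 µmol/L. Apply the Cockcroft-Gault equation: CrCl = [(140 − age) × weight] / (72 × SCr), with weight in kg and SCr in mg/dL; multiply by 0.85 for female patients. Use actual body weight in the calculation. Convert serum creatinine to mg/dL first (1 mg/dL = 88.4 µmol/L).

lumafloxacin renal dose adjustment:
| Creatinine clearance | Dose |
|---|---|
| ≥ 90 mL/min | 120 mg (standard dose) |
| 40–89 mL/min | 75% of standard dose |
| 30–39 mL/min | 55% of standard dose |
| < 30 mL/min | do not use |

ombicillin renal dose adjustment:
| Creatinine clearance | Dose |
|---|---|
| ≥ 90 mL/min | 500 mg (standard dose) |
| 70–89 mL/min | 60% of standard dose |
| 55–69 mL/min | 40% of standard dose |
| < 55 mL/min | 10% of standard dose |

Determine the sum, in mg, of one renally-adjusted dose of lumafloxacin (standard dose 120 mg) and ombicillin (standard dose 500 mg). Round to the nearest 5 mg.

SCr = 286 / 88.4 = 3.235 mg/dL
CrCl = (140 − 66) × 118.2 / (72 × 3.235) × 0.85 = 8746.8 / 232.92 × 0.85 ≈ 31.9 mL/min
CrCl ≈ 32 mL/min.
lumafloxacin: 30–39 mL/min → 55% of 120 mg = 66 mg.
ombicillin: < 55 mL/min → 10% of 500 mg = 50 mg.
Total = 66 + 50 = 116 mg.

115 mg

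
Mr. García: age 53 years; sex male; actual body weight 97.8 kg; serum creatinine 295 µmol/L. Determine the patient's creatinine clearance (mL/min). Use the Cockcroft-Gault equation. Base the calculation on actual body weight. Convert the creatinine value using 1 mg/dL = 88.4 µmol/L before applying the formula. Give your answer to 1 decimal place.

35.4 mL/min

SCr = 295 / 88.4 = 3.337 mg/dL
CrCl = (140 − 53) × 97.8 / (72 × 3.337) = 8508.6 / 240.26 ≈ 35.4 mL/min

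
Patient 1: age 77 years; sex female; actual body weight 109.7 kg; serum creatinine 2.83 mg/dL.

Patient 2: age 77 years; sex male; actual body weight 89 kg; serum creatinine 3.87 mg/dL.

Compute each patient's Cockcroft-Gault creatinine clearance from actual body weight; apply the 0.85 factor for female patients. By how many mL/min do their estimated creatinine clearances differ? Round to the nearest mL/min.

Patient 1: CrCl = (140 − 77) × 109.7 / (72 × 2.83) × 0.85 = 6911.1 / 203.76 × 0.85 ≈ 28.8 mL/min
Patient 2: CrCl = (140 − 77) × 89 / (72 × 3.87) = 5607.0 / 278.64 ≈ 20.1 mL/min
|28.8 − 20.1| = 8.7 mL/min

9 mL/min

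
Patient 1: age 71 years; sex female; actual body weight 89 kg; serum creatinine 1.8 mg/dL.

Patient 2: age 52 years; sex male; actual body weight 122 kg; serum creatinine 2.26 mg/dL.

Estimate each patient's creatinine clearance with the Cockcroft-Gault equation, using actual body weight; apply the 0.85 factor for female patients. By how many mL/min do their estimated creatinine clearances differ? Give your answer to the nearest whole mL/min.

Patient 1: CrCl = (140 − 71) × 89 / (72 × 1.8) × 0.85 = 6141.0 / 129.60 × 0.85 ≈ 40.3 mL/min
Patient 2: CrCl = (140 − 52) × 122 / (72 × 2.26) = 10736.0 / 162.72 ≈ 66.0 mL/min
|40.3 − 66.0| = 25.7 mL/min

26 mL/min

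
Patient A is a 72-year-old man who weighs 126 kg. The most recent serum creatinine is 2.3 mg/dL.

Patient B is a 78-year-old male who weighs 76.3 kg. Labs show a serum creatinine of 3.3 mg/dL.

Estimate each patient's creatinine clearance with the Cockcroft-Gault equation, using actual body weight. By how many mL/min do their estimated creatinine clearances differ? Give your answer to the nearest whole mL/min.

Patient A: CrCl = (140 − 72) × 126 / (72 × 2.3) = 8568.0 / 165.60 ≈ 51.7 mL/min
Patient B: CrCl = (140 − 78) × 76.3 / (72 × 3.3) = 4730.6 / 237.60 ≈ 19.9 mL/min
|51.7 − 19.9| = 31.8 mL/min

32 mL/min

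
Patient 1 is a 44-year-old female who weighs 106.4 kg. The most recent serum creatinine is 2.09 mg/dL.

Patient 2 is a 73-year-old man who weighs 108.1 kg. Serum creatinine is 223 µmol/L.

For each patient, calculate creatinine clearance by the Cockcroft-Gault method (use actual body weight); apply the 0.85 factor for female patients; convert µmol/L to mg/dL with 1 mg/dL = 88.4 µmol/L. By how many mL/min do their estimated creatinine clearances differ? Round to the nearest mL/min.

18 mL/min

Patient 1: CrCl = (140 − 44) × 106.4 / (72 × 2.09) × 0.85 = 10214.4 / 150.48 × 0.85 ≈ 57.7 mL/min
Patient 2: SCr = 223 / 88.4 = 2.523 mg/dL
Patient 2: CrCl = (140 − 73) × 108.1 / (72 × 2.523) = 7242.7 / 181.66 ≈ 39.9 mL/min
|57.7 − 39.9| = 17.8 mL/min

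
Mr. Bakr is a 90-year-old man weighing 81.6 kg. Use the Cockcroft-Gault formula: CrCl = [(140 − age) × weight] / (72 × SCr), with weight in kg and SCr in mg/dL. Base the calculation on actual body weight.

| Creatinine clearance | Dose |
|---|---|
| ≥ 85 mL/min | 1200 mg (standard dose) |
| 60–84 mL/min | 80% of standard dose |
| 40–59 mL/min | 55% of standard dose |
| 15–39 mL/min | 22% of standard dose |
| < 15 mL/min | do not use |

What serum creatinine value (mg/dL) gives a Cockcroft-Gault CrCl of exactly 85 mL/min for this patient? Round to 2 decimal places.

0.67 mg/dL

Standard dose requires CrCl ≥ 85 mL/min.
Set (140 − 90) × 81.6 / (72 × SCr) = 85
SCr = (140 − 90) × 81.6 / (72 × 85) = 0.667 mg/dL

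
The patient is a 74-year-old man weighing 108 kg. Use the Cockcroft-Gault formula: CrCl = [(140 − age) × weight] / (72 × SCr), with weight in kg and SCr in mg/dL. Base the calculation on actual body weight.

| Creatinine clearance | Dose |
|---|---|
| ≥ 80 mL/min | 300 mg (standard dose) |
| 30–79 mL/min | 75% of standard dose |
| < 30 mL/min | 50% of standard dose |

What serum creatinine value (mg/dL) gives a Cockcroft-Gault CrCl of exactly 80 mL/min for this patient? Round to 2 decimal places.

Standard dose requires CrCl ≥ 80 mL/min.
Set (140 − 74) × 108 / (72 × SCr) = 80
SCr = (140 − 74) × 108 / (72 × 80) = 1.238 mg/dL

1.24 mg/dL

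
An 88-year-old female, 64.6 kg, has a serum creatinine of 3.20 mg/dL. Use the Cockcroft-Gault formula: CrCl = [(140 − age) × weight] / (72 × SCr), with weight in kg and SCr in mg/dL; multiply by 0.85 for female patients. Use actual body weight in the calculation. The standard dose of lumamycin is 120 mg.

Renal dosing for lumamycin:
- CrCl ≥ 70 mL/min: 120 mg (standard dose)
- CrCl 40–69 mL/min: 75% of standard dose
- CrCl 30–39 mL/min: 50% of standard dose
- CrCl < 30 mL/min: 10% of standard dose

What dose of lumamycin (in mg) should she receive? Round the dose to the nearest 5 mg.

CrCl = (140 − 88) × 64.6 / (72 × 3.2) × 0.85 = 3359.2 / 230.40 × 0.85 ≈ 12.4 mL/min
CrCl ≈ 12 mL/min → bracket < 30 mL/min.
10% of 120 mg = 12 mg → 10 mg

10 mg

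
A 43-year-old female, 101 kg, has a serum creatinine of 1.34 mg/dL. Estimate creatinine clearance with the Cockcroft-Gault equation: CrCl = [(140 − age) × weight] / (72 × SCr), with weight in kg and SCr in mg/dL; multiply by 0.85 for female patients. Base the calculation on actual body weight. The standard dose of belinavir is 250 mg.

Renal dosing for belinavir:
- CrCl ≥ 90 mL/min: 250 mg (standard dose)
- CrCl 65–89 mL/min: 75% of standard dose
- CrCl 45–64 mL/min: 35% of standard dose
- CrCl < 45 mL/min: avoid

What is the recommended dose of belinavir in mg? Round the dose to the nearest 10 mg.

CrCl = (140 − 43) × 101 / (72 × 1.34) × 0.85 = 9797.0 / 96.48 × 0.85 ≈ 86.3 mL/min
CrCl ≈ 86 mL/min → bracket 65–89 mL/min.
75% of 250 mg = 187.5 mg → 190 mg

190 mg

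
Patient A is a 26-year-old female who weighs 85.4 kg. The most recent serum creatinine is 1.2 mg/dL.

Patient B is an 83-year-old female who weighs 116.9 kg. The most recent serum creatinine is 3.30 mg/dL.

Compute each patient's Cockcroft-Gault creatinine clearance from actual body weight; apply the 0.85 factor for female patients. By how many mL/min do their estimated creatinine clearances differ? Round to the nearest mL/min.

72 mL/min

Patient A: CrCl = (140 − 26) × 85.4 / (72 × 1.2) × 0.85 = 9735.6 / 86.40 × 0.85 ≈ 95.8 mL/min
Patient B: CrCl = (140 − 83) × 116.9 / (72 × 3.3) × 0.85 = 6663.3 / 237.60 × 0.85 ≈ 23.8 mL/min
|95.8 − 23.8| = 72.0 mL/min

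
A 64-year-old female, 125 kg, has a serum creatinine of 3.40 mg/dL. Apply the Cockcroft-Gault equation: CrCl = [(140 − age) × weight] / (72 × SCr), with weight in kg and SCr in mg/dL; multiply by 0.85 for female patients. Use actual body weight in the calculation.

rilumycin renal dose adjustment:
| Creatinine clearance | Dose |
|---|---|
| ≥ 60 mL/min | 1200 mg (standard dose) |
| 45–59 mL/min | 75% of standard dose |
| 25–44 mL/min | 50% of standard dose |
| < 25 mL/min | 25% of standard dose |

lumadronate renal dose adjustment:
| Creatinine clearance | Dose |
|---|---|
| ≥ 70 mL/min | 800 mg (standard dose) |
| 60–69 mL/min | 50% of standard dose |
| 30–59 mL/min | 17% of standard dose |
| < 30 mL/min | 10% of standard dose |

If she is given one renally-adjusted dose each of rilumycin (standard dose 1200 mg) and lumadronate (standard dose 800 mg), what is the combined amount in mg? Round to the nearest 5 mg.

735 mg

CrCl = (140 − 64) × 125 / (72 × 3.4) × 0.85 = 9500.0 / 244.80 × 0.85 ≈ 33.0 mL/min
CrCl ≈ 33 mL/min.
rilumycin: 25–44 mL/min → 50% of 1200 mg = 600 mg.
lumadronate: 30–59 mL/min → 17% of 800 mg = 136 mg.
Total = 600 + 136 = 736 mg.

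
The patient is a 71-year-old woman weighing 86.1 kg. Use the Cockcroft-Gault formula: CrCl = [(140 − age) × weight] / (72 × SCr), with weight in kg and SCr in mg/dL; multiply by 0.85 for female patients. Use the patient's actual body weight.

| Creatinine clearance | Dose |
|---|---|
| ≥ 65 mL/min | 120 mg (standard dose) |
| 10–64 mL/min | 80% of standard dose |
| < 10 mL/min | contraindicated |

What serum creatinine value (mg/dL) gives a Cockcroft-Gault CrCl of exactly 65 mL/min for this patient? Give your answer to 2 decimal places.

Standard dose requires CrCl ≥ 65 mL/min.
Set (140 − 71) × 86.1 × 0.85 / (72 × SCr) = 65
SCr = (140 − 71) × 86.1 × 0.85 / (72 × 65) = 1.079 mg/dL

1.08 mg/dL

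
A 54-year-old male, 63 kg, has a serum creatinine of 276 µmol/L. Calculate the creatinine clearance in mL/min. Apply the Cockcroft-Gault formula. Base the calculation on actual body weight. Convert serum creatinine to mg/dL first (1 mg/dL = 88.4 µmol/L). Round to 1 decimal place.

SCr = 276 / 88.4 = 3.122 mg/dL
CrCl = (140 − 54) × 63 / (72 × 3.122) = 5418.0 / 224.78 ≈ 24.1 mL/min

24.1 mL/min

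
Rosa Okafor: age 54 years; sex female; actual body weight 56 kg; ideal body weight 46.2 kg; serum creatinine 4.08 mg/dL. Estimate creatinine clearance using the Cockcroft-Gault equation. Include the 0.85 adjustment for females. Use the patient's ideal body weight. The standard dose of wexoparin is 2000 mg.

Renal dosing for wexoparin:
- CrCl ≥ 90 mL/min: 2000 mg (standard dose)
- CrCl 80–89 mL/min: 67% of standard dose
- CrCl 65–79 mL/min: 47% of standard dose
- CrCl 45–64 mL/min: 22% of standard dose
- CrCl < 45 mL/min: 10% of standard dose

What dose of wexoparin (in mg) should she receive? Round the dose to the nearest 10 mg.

CrCl = (140 − 54) × 46.2 / (72 × 4.08) × 0.85 = 3973.2 / 293.76 × 0.85 ≈ 11.5 mL/min
CrCl ≈ 11 mL/min → bracket < 45 mL/min.
10% of 2000 mg = 200 mg

200 mg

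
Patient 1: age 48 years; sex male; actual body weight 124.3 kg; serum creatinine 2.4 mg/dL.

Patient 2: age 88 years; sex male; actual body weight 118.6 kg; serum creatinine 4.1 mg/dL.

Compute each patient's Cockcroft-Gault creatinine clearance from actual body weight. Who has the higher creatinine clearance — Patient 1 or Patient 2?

Patient 1: CrCl = (140 − 48) × 124.3 / (72 × 2.4) = 11435.6 / 172.80 ≈ 66.2 mL/min
Patient 2: CrCl = (140 − 88) × 118.6 / (72 × 4.1) = 6167.2 / 295.20 ≈ 20.9 mL/min
66.2 vs 20.9 mL/min → Patient 1 is higher.

Patient 1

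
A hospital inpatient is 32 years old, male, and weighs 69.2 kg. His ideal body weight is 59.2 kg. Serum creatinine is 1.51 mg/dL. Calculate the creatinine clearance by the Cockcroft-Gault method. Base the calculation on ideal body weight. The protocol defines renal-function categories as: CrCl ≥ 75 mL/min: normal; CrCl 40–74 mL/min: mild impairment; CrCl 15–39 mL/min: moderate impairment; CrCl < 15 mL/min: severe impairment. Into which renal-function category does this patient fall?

mild impairment

CrCl = (140 − 32) × 59.2 / (72 × 1.51) = 6393.6 / 108.72 ≈ 58.8 mL/min
59 mL/min falls in the 'mild impairment' range.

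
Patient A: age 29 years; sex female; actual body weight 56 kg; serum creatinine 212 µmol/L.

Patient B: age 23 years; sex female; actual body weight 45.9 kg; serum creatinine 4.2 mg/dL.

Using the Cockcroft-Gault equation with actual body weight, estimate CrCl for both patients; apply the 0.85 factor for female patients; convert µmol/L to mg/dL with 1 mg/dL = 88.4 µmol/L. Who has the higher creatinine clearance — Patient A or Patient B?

Patient A

Patient A: SCr = 212 / 88.4 = 2.398 mg/dL
Patient A: CrCl = (140 − 29) × 56 / (72 × 2.398) × 0.85 = 6216.0 / 172.66 × 0.85 ≈ 30.6 mL/min
Patient B: CrCl = (140 − 23) × 45.9 / (72 × 4.2) × 0.85 = 5370.3 / 302.40 × 0.85 ≈ 15.1 mL/min
30.6 vs 15.1 mL/min → Patient A is higher.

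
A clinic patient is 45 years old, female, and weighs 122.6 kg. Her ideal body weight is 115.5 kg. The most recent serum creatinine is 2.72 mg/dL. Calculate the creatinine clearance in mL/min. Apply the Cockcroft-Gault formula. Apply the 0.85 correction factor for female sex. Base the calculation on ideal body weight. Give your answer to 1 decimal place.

47.6 mL/min

CrCl = (140 − 45) × 115.5 / (72 × 2.72) × 0.85 = 10972.5 / 195.84 × 0.85 ≈ 47.6 mL/min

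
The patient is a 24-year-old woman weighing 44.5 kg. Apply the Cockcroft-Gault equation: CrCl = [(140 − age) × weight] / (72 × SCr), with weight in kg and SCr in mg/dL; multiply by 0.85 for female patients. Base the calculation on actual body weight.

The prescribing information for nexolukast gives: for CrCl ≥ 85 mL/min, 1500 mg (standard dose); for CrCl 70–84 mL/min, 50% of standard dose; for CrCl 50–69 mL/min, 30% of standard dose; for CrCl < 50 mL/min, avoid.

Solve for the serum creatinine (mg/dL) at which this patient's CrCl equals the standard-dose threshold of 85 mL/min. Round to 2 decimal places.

0.72 mg/dL

Standard dose requires CrCl ≥ 85 mL/min.
Set (140 − 24) × 44.5 × 0.85 / (72 × SCr) = 85
SCr = (140 − 24) × 44.5 × 0.85 / (72 × 85) = 0.717 mg/dL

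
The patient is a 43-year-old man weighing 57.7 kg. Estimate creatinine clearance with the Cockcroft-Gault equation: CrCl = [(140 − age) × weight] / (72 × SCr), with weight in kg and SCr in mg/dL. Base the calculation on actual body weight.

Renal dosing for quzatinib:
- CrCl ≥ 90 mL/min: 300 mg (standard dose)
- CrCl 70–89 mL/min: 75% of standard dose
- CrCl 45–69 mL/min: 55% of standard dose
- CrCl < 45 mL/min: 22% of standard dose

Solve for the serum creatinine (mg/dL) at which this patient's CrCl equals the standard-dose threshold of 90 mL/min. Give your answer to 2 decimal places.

0.86 mg/dL

Standard dose requires CrCl ≥ 90 mL/min.
Set (140 − 43) × 57.7 / (72 × SCr) = 90
SCr = (140 − 43) × 57.7 / (72 × 90) = 0.864 mg/dL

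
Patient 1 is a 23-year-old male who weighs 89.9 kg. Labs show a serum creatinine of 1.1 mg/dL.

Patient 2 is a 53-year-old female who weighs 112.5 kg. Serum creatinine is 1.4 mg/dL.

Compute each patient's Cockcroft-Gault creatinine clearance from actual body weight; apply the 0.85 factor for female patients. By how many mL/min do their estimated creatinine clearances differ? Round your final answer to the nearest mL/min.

Patient 1: CrCl = (140 − 23) × 89.9 / (72 × 1.1) = 10518.3 / 79.20 ≈ 132.8 mL/min
Patient 2: CrCl = (140 − 53) × 112.5 / (72 × 1.4) × 0.85 = 9787.5 / 100.80 × 0.85 ≈ 82.5 mL/min
|132.8 − 82.5| = 50.3 mL/min

50 mL/min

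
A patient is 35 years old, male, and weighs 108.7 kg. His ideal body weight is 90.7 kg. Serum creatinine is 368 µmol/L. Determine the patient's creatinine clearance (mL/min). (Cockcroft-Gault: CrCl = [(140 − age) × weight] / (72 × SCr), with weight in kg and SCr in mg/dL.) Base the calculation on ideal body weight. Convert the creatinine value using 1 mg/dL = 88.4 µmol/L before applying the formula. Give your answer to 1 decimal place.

SCr = 368 / 88.4 = 4.163 mg/dL
CrCl = (140 − 35) × 90.7 / (72 × 4.163) = 9523.5 / 299.74 ≈ 31.8 mL/min

31.8 mL/min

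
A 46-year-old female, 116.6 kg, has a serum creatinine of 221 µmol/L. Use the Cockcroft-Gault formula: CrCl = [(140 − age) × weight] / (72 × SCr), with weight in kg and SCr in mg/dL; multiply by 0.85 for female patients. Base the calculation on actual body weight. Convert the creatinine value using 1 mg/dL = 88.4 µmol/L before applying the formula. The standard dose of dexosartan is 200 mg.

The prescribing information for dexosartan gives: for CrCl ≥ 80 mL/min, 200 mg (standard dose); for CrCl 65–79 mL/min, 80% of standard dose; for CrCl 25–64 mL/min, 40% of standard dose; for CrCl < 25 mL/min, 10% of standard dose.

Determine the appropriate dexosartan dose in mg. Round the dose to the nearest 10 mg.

80 mg

SCr = 221 / 88.4 = 2.5 mg/dL
CrCl = (140 − 46) × 116.6 / (72 × 2.5) × 0.85 = 10960.4 / 180.00 × 0.85 ≈ 51.8 mL/min
CrCl ≈ 52 mL/min → bracket 25–64 mL/min.
40% of 200 mg = 80 mg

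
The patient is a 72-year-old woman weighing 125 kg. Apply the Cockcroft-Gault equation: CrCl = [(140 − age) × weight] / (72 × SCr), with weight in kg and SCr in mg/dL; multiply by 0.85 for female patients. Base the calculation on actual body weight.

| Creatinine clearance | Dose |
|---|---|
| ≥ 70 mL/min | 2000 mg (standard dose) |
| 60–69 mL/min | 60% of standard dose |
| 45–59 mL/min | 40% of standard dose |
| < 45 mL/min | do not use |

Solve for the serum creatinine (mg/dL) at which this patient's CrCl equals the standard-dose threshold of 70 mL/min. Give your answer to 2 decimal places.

1.43 mg/dL

Standard dose requires CrCl ≥ 70 mL/min.
Set (140 − 72) × 125 × 0.85 / (72 × SCr) = 70
SCr = (140 − 72) × 125 × 0.85 / (72 × 70) = 1.434 mg/dL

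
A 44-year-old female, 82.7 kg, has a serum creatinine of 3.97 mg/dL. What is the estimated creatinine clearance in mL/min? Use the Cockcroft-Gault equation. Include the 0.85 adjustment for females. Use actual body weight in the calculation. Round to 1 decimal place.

23.6 mL/min

CrCl = (140 − 44) × 82.7 / (72 × 3.97) × 0.85 = 7939.2 / 285.84 × 0.85 ≈ 23.6 mL/min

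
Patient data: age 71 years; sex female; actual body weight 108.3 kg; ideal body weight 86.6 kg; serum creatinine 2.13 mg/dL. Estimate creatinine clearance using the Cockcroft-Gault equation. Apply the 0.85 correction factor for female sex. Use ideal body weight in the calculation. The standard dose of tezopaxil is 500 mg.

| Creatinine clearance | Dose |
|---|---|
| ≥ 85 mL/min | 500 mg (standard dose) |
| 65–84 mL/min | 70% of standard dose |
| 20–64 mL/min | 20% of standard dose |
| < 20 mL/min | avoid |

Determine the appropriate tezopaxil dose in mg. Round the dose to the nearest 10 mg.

100 mg

CrCl = (140 − 71) × 86.6 / (72 × 2.13) × 0.85 = 5975.4 / 153.36 × 0.85 ≈ 33.1 mL/min
CrCl ≈ 33 mL/min → bracket 20–64 mL/min.
20% of 500 mg = 100 mg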